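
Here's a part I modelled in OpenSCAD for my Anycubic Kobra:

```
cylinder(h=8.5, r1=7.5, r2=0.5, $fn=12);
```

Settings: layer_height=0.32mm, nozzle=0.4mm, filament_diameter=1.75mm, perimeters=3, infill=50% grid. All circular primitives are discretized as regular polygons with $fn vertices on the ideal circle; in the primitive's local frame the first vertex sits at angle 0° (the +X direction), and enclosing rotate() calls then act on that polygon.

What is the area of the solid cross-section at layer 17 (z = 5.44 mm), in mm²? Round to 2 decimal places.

27.36 mm²

At z = 5.44 mm: the cone (r1=7.5→r2=0.5) has section circumradius 3.020 here — a regular 12-gon (area = (12/2)·3.020²·sin(360°/12) = 27.36 mm²). Overall, the cross-section is a single solid region. Net area = 27.36 mm².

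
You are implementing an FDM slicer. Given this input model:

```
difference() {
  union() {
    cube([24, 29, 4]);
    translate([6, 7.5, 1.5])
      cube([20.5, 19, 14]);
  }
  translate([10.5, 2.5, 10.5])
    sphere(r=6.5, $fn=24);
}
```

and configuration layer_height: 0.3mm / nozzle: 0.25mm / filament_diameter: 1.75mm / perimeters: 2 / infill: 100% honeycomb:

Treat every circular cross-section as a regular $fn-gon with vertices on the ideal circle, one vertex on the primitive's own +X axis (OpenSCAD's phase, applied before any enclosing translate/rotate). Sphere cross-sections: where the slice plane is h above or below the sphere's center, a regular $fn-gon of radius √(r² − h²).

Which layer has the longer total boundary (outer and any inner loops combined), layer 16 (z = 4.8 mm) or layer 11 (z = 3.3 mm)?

layer 11 (z = 3.3 mm)

Layer 16 (z = 4.8): the cube is absent (z outside [0, 4]); the cube at (6, 7.5) is present — its section is the full 20.5×19 rectangle (perimeter 79.00 mm); Merging all regions: only the 20.5×19 cube at (6, 7.5) is present, so the union is just that shape — boundary = 79.00 mm; the r=6.5 sphere at (10.5, 2.5) contributes a regular 24-gon of circumradius √(6.5²−5.7²) = 3.124 (perimeter = 2·24·3.124·sin(180°/24) = 19.57 mm); After the difference (first − rest): starting from that combined region, the r=6.5 sphere at (10.5, 2.5) misses the remaining region (no effect) — boundary = 79.00 mm. So its perimeter = 79.00 mm. Layer 11 (z = 3.3): the cube is present — its section is the full 24×29 rectangle (perimeter 106.00 mm); the 20.5×19 cube at (6, 7.5) contributes its full rectangle (perimeter 79.00 mm); Merging all regions: the regions partially overlap (shared area 342.00 mm²), so the edge portions inside another operand are dropped and the merged outline is re-measured after clipping — boundary = 111.00 mm; the sphere at (10.5, 2.5) does not reach this height (|z−center|=7.200 > r=6.5); Subtracting the remaining from the first: none of the subtracted shapes is present at this height, so that combined region is unchanged — boundary = 111.00 mm. So its perimeter = 111.00 mm. Layer 11 is larger (111.00 vs 79.00 mm).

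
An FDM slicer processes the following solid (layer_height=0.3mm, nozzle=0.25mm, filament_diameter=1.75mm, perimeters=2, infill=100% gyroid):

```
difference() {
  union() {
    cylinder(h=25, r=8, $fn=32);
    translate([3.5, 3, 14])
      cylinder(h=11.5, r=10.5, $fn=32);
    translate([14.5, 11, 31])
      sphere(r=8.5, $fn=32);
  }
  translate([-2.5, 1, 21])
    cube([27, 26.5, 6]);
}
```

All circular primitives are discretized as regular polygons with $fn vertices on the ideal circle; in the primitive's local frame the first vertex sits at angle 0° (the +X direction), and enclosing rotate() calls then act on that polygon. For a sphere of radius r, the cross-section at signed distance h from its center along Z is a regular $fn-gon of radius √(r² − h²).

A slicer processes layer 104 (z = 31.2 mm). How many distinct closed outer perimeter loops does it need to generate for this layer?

At z = 31.2 mm: the cylinder does not reach this height (z outside [0, 25]); the cylinder at (3.5, 3) does not reach this height (z outside [14, 25.5]); the sphere at (14.5, 11): section is a regular 32-gon, circumradius = √(r²−h²) = √(8.5²−0.2²) = 8.498; Merging all regions: only the r=8.5 sphere at (14.5, 11) is present, so the union is just that shape — 1 connected region; the cube at (-2.5, 1) does not reach this height (z outside [21, 27]); After the difference (first − rest): none of the subtracted shapes is present at this height, so that combined region is unchanged — 1 connected region. The result has 1 disconnected region.

1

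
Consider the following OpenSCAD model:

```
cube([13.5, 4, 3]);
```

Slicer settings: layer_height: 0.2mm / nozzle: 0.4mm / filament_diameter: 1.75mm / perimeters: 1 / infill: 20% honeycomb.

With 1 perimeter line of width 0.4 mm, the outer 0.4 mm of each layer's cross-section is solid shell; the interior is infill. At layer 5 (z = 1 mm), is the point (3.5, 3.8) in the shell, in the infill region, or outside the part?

At z = 1 mm: the cube (footprint 13.5×4) is included at this height. Overall, the cross-section is a single solid region. The nearest boundary edge runs (13.50, 4.00)→(0.00, 4.00); distance from the point to it = 0.20 mm. The point is inside the cross-section, 0.20 mm from the nearest boundary — within the 0.4 mm shell band (1 × 0.4).

shell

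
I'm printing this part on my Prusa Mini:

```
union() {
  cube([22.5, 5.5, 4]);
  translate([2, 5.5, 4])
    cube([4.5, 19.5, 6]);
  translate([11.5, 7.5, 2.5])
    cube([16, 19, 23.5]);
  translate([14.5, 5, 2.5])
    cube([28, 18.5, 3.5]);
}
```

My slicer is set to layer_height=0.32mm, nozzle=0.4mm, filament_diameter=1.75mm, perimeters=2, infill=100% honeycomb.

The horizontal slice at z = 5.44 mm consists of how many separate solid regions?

2

At z = 5.44 mm: the cube is absent (z outside [0, 4]); the cube at (2, 5.5) is present — its section is the full 4.5×19.5 rectangle; the cube at (11.5, 7.5) (footprint 16×19) is included at this height; the cube at (14.5, 5) is present — its section is the full 28×18.5 rectangle; Merging all regions: the regions partially overlap (shared area 208.00 mm²), so overlapping operands fuse into one piece — 2 connected regions. The result has 2 disconnected regions.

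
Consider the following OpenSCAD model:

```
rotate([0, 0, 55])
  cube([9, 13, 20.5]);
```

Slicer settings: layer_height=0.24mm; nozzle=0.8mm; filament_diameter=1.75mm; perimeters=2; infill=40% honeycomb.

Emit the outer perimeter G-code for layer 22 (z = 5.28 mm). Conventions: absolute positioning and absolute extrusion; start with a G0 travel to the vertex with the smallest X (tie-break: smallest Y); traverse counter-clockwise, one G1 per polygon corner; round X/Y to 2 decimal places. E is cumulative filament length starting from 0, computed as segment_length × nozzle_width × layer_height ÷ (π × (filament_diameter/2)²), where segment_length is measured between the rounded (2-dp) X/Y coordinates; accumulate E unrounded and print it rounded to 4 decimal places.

At z = 5.28 mm: the cube is present — its section is the full 9×13 rectangle; (rotated 55° about Z; rotation is an isometry so areas/perimeters/island counts are preserved). The outline is a single polygon with 4 vertices. Extrusion per mm of travel: 0.8 × 0.24 / (π × 0.875²) = 0.079824. Accumulating E over each segment gives final E = 3.5122.

G0 X-10.65 Y7.46 Z5.28
G1 X0.00 Y0.00 E1.0379
G1 X5.16 Y7.37 E1.7561
G1 X-5.49 Y14.83 E2.7941
G1 X-10.65 Y7.46 E3.5122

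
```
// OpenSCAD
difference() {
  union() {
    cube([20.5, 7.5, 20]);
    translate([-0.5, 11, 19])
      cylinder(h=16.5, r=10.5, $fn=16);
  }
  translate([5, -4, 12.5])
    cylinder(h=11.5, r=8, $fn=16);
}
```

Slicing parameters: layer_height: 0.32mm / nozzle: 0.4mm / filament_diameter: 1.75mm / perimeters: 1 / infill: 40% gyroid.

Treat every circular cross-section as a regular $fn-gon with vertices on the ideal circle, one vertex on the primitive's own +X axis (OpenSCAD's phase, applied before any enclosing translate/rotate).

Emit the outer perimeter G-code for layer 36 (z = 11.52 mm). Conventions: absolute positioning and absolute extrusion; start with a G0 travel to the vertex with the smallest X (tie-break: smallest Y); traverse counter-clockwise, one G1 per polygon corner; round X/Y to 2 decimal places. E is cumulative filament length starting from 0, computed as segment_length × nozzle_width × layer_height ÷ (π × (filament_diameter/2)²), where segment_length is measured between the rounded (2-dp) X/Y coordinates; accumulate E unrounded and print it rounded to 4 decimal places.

At z = 11.52 mm: the 20.5×7.5 cube contributes its full rectangle; the cylinder at (-0.5, 11) is absent (z outside [19, 35.5]); Combining (union): only the 20.5×7.5 cube is present, so the union is just that shape — 1 connected region; the cylinder at (5, -4) is absent (z outside [12.5, 24]); Subtracting the remaining from the first: none of the subtracted shapes is present at this height, so the result so far is unchanged — 1 connected region. The outline is a single polygon with 4 vertices. Extrusion per mm of travel: 0.4 × 0.32 / (π × 0.875²) = 0.053216. Accumulating E over each segment gives final E = 2.9801.

G0 X0.00 Y0.00 Z11.52
G1 X20.50 Y0.00 E1.0909
G1 X20.50 Y7.50 E1.4901
G1 X0.00 Y7.50 E2.5810
G1 X0.00 Y0.00 E2.9801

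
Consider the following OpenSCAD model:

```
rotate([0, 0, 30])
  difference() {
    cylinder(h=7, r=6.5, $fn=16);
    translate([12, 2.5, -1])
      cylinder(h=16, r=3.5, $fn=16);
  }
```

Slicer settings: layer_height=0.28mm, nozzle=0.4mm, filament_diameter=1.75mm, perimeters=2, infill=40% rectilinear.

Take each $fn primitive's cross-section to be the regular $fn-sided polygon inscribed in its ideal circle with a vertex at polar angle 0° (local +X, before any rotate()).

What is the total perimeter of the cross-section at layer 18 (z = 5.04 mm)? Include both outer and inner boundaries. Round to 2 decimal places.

At z = 5.04 mm: the cylinder: section is a regular 16-gon, circumradius r=6.5 (perimeter = 2·16·6.500·sin(180°/16) = 40.58 mm); the r=3.5 cylinder at (12, 2.5) gives a regular 16-gon of circumradius 3.5 (constant along its height) (perimeter = 2·16·3.500·sin(180°/16) = 21.85 mm); After the difference (first − rest): starting from the r=6.5 cylinder, the r=3.5 cylinder at (12, 2.5) misses the remaining region (no effect) — boundary = 40.58 mm; (rotated 30° about Z; rotation is an isometry so areas/perimeters/island counts are preserved). Overall, the cross-section is a single solid region. Total boundary length (outer) = 40.58 mm.

40.58 mm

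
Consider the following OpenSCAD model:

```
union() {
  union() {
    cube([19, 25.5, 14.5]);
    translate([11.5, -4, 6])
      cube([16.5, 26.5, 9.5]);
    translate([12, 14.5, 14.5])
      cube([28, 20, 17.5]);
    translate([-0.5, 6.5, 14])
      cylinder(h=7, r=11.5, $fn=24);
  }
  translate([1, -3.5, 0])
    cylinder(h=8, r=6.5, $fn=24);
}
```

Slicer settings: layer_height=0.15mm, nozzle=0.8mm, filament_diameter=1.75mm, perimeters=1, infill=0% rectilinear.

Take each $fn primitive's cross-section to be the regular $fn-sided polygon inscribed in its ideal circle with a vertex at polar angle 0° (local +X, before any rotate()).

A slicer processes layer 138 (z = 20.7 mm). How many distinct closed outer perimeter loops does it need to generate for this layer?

2

At z = 20.7 mm: the cube does not reach this height (z outside [0, 14.5]); the cube at (11.5, -4) does not reach this height (z outside [6, 15.5]); the cube at (12, 14.5) (footprint 28×20) is included at this height; the cylinder at (-0.5, 6.5): section is a regular 24-gon, circumradius r=11.5; Taking the union: the 2 present regions are separate (no shared area or edge), so areas and boundary lengths simply add and each stays a separate island — 2 connected regions; the cylinder at (1, -3.5) is absent (z outside [0, 8]); Taking the union: only the result so far is present, so the union is just that shape — 2 connected regions. The result has 2 disconnected regions.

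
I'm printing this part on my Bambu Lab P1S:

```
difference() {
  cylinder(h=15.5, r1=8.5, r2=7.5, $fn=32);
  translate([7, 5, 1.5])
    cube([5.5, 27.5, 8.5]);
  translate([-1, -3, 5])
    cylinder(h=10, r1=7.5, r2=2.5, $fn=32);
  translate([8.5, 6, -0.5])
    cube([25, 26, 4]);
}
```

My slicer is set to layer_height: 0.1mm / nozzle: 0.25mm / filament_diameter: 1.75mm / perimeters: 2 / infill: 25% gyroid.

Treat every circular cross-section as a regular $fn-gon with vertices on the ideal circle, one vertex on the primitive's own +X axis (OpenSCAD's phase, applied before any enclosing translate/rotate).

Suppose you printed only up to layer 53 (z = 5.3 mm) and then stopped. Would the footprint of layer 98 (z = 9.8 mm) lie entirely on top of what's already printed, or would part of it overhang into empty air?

part overhangs

Compare the two slices. At z = 5.3: the cone: at t=0.342 of its height the radius interpolates to r₁+(r₂−r₁)t = 8.158, giving a regular 32-gon of that circumradius (area = (32/2)·8.158²·sin(360°/32) = 207.74 mm²); the cube at (7, 5) (footprint 5.5×27.5) is included at this height (area 151.25 mm²); the cone at (-1, -3) contributes a regular 32-gon of circumradius 7.350 (interpolated between r1=7.5 and r2=2.5 at t=0.030) (area = (32/2)·7.350²·sin(360°/32) = 168.63 mm²); the cube at (8.5, 6) does not reach this height (z outside [-0.5, 3.5]); Subtracting the remaining from the first: starting from the cone (207.74 mm²), the 5.5×27.5 cube at (7, 5) misses the remaining region (no effect); the cone at (-1, -3) partially overlaps it — only the 138.02 mm² overlap (of its 168.63 mm²) is removed, clipping the outline — area = 69.72 mm². At z = 9.8: the cone (r1=8.5→r2=7.5) has section circumradius 7.868 here — a regular 32-gon (area = (32/2)·7.868²·sin(360°/32) = 193.22 mm²); the cube at (7, 5) (footprint 5.5×27.5) is included at this height (area 151.25 mm²); the cone at (-1, -3): at t=0.480 of its height the radius interpolates to r₁+(r₂−r₁)t = 5.100, giving a regular 32-gon of that circumradius (area = (32/2)·5.100²·sin(360°/32) = 81.19 mm²); the cube at (8.5, 6) does not reach this height (z outside [-0.5, 3.5]); Subtracting the remaining from the first: starting from the cone (193.22 mm²), the 5.5×27.5 cube at (7, 5) misses the remaining region (no effect); the cone at (-1, -3) partially overlaps it — only the 79.47 mm² overlap (of its 81.19 mm²) is removed, clipping the outline — area = 113.75 mm². Checking containment: at z = 9.8 the cross-section extends beyond the z = 5.3 cross-section by about 53.18 mm².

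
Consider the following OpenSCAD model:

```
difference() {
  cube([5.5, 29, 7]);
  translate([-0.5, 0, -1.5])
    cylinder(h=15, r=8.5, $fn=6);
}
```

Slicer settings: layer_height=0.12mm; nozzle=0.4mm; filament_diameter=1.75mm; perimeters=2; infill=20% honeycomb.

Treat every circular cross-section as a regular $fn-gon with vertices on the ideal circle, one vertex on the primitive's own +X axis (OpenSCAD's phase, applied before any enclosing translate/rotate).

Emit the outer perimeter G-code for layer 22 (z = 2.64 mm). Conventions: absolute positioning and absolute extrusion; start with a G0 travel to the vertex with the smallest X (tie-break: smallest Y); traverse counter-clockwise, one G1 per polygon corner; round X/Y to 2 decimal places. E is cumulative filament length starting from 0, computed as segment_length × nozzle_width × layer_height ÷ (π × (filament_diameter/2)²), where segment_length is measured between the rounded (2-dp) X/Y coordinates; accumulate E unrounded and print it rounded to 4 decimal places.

G0 X0.00 Y7.36 Z2.64
G1 X3.75 Y7.36 E0.0748
G1 X5.50 Y4.33 E0.1447
G1 X5.50 Y29.00 E0.6370
G1 X0.00 Y29.00 E0.7467
G1 X0.00 Y7.36 E1.1786

At z = 2.64 mm: the cube is present — its section is the full 5.5×29 rectangle; the r=8.5 cylinder at (-0.5, 0) gives a regular 6-gon of circumradius 8.5 (constant along its height); Subtracting the remaining from the first: starting from the 5.5×29 cube, the r=8.5 cylinder at (-0.5, 0) partially overlaps it — only the 37.83 mm² overlap (of its 187.71 mm²) is removed, clipping the outline — 1 connected region. The outline is a single polygon with 5 vertices. Extrusion per mm of travel: 0.4 × 0.12 / (π × 0.875²) = 0.019956. Accumulating E over each segment gives final E = 1.1786.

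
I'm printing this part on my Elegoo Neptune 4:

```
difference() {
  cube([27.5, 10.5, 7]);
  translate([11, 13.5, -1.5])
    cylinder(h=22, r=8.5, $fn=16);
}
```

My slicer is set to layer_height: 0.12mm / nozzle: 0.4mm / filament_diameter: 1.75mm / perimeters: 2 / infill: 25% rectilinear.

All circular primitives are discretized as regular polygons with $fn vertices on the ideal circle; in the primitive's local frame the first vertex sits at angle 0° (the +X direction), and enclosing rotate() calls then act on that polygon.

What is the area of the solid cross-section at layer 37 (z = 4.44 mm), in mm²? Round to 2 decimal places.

At z = 4.44 mm: the 27.5×10.5 cube contributes its full rectangle (area 288.75 mm²); the r=8.5 cylinder at (11, 13.5) gives a regular 16-gon of circumradius 8.5 (constant along its height) (area = (16/2)·8.500²·sin(360°/16) = 221.19 mm²); Taking the first minus the rest: starting from the 27.5×10.5 cube (288.75 mm²), the r=8.5 cylinder at (11, 13.5) partially overlaps it — only the 61.39 mm² overlap (of its 221.19 mm²) is removed, clipping the outline — area = 227.36 mm². Overall, the cross-section is a single solid region. Net area = 227.36 mm².

227.36 mm²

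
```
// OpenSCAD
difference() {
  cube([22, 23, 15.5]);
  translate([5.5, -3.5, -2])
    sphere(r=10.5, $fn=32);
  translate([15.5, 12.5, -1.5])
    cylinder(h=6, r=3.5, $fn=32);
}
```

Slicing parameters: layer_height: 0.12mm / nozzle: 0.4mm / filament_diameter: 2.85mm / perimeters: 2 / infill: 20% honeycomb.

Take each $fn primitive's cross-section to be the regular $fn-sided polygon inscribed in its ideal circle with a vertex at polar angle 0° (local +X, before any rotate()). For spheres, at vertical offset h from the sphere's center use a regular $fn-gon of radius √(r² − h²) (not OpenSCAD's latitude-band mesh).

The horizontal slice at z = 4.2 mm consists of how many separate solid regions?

1

At z = 4.2 mm: the cube is present — its section is the full 22×23 rectangle; the r=10.5 sphere at (5.5, -3.5) slices to a regular 32-gon of circumradius 8.474 (√(r²−h²) with h=6.2 from center); the r=3.5 cylinder at (15.5, 12.5) gives a regular 32-gon of circumradius 3.5 (constant along its height); After the difference (first − rest): starting from the 22×23 cube, the r=10.5 sphere at (5.5, -3.5) partially overlaps it — only the 51.01 mm² overlap (of its 224.15 mm²) is removed, clipping the outline; the r=3.5 cylinder at (15.5, 12.5) lies wholly inside it (removes its full 38.24 mm² and its 21.96 mm outline becomes a hole wall) — 1 connected region with 1 hole. The result has 1 disconnected region.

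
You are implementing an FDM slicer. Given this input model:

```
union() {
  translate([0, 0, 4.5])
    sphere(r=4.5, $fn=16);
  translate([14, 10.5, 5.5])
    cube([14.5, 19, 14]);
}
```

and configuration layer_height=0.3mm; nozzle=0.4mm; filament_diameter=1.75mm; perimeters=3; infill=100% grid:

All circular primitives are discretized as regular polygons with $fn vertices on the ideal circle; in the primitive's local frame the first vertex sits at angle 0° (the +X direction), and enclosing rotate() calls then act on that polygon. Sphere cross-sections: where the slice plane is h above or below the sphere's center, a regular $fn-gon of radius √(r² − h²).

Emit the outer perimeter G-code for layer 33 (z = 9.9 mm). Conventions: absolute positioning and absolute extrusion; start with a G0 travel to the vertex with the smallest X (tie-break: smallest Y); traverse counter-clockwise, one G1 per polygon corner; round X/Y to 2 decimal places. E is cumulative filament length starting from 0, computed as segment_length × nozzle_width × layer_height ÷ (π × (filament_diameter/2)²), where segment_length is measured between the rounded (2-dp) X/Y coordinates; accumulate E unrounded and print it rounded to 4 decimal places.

At z = 9.9 mm: the sphere does not reach this height (|z−center|=5.400 > r=4.5); the 14.5×19 cube at (14, 10.5) contributes its full rectangle; Merging all regions: only the 14.5×19 cube at (14, 10.5) is present, so the union is just that shape — 1 connected region. The outline is a single polygon with 4 vertices. Extrusion per mm of travel: 0.4 × 0.3 / (π × 0.875²) = 0.049890. Accumulating E over each segment gives final E = 3.3426.

G0 X14.00 Y10.50 Z9.90
G1 X28.50 Y10.50 E0.7234
G1 X28.50 Y29.50 E1.6713
G1 X14.00 Y29.50 E2.3947
G1 X14.00 Y10.50 E3.3426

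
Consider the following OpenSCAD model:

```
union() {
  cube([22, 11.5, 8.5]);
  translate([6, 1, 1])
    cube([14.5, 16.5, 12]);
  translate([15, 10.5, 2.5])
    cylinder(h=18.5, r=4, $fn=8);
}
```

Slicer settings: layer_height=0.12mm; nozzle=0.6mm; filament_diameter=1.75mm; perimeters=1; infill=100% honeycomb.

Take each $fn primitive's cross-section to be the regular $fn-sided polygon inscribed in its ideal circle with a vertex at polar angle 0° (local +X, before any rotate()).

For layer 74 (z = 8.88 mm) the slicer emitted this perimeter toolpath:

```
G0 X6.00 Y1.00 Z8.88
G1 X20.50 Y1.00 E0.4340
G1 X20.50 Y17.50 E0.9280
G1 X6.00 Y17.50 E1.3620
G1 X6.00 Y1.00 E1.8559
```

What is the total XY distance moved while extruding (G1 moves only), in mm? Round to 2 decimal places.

Sum the Euclidean lengths of each G1 segment: total = 62.00 mm.

62.00 mm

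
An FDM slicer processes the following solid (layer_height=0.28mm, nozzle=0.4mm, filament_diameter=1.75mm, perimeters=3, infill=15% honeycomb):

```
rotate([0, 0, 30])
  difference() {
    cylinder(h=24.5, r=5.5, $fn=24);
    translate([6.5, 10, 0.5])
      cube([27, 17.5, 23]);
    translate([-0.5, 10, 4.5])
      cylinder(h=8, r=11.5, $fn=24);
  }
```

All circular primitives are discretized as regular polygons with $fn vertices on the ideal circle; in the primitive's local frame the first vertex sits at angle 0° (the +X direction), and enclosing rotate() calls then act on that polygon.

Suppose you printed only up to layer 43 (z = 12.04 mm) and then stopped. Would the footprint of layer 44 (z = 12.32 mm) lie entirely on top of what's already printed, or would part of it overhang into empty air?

Compare the two slices. At z = 12.04: the cylinder: section is a regular 24-gon, circumradius r=5.5 (area = (24/2)·5.500²·sin(360°/24) = 93.95 mm²); the 27×17.5 cube at (6.5, 10) contributes its full rectangle (area 472.50 mm²); the r=11.5 cylinder at (-0.5, 10) gives a regular 24-gon of circumradius 11.5 (constant along its height) (area = (24/2)·11.500²·sin(360°/24) = 410.75 mm²); Subtracting the remaining from the first: starting from the r=5.5 cylinder (93.95 mm²), the 27×17.5 cube at (6.5, 10) misses the remaining region (no effect); the r=11.5 cylinder at (-0.5, 10) partially overlaps it — only the 57.58 mm² overlap (of its 410.75 mm²) is removed, clipping the outline — area = 36.37 mm²; (whole slice rotated 30° about Z — lengths, areas and connectivity unchanged). At z = 12.32: the r=5.5 cylinder contributes a regular 24-gon of circumradius 5.5 (area = (24/2)·5.500²·sin(360°/24) = 93.95 mm²); the 27×17.5 cube at (6.5, 10) contributes its full rectangle (area 472.50 mm²); the r=11.5 cylinder at (-0.5, 10) contributes a regular 24-gon of circumradius 11.5 (area = (24/2)·11.500²·sin(360°/24) = 410.75 mm²); After the difference (first − rest): starting from the r=5.5 cylinder (93.95 mm²), the 27×17.5 cube at (6.5, 10) misses the remaining region (no effect); the r=11.5 cylinder at (-0.5, 10) partially overlaps it — only the 57.58 mm² overlap (of its 410.75 mm²) is removed, clipping the outline — area = 36.37 mm²; (rotated 30° about Z; rotation is an isometry so areas/perimeters/island counts are preserved). Checking containment: the cross-section at z = 12.32 is a subset of the cross-section at z = 12.04.

entirely on top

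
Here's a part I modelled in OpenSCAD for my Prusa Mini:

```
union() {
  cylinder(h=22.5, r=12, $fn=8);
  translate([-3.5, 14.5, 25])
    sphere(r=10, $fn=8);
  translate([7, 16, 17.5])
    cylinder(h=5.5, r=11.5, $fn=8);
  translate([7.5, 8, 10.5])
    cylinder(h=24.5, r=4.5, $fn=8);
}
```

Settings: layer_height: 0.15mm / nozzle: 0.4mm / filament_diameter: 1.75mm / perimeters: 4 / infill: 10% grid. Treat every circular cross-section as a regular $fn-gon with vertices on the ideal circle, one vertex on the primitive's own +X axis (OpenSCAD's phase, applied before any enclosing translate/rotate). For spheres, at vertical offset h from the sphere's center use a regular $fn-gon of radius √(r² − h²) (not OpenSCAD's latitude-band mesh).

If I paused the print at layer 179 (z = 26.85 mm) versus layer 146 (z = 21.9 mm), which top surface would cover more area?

Layer 179 (z = 26.85): the cylinder is absent (z outside [0, 22.5]); the r=10 sphere at (-3.5, 14.5) slices to a regular 8-gon of circumradius 9.827 (√(r²−h²) with h=1.85 from center) (area = (8/2)·9.827²·sin(360°/8) = 273.16 mm²); the cylinder at (7, 16) does not reach this height (z outside [17.5, 23]); the cylinder at (7.5, 8): section is a regular 8-gon, circumradius r=4.5 (area = (8/2)·4.500²·sin(360°/8) = 57.28 mm²); Taking the union: the regions partially overlap — summed areas 330.44 mm² minus the doubly-counted overlap 2.34 mm² gives 328.10 mm² — area = 328.10 mm². So its area = 328.10 mm². Layer 146 (z = 21.9): the r=12 cylinder contributes a regular 8-gon of circumradius 12 (area = (8/2)·12.000²·sin(360°/8) = 407.29 mm²); the r=10 sphere at (-3.5, 14.5) slices to a regular 8-gon of circumradius 9.507 (√(r²−h²) with h=3.1 from center) (area = (8/2)·9.507²·sin(360°/8) = 255.66 mm²); the r=11.5 cylinder at (7, 16) gives a regular 8-gon of circumradius 11.5 (constant along its height) (area = (8/2)·11.500²·sin(360°/8) = 374.06 mm²); the r=4.5 cylinder at (7.5, 8) gives a regular 8-gon of circumradius 4.5 (constant along its height) (area = (8/2)·4.500²·sin(360°/8) = 57.28 mm²); Merging all regions: the regions partially overlap — summed areas 1094.29 mm² minus the doubly-counted overlap 243.99 mm² gives 850.30 mm² — area = 850.30 mm². So its area = 850.30 mm². Layer 146 is larger (850.30 vs 328.10 mm²).

layer 146 (z = 21.9 mm)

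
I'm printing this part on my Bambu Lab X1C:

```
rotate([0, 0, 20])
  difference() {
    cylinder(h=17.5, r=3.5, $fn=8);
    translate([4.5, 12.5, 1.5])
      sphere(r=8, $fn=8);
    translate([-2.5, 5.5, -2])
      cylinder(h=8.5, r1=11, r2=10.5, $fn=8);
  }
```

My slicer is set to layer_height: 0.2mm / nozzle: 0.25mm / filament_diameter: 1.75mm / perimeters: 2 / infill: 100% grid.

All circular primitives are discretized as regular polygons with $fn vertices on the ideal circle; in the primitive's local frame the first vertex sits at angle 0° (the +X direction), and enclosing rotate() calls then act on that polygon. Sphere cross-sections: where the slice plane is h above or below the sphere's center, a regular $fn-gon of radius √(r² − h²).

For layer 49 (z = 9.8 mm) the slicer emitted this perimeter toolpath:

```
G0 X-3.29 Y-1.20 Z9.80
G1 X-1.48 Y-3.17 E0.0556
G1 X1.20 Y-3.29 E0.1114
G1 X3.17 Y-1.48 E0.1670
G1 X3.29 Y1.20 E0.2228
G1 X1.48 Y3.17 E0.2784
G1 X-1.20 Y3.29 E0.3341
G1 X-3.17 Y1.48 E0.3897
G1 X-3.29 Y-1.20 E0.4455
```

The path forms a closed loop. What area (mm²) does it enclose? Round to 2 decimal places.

34.65 mm²

Apply the shoelace formula to the sequence of (X, Y) vertices; enclosed area = 34.65 mm².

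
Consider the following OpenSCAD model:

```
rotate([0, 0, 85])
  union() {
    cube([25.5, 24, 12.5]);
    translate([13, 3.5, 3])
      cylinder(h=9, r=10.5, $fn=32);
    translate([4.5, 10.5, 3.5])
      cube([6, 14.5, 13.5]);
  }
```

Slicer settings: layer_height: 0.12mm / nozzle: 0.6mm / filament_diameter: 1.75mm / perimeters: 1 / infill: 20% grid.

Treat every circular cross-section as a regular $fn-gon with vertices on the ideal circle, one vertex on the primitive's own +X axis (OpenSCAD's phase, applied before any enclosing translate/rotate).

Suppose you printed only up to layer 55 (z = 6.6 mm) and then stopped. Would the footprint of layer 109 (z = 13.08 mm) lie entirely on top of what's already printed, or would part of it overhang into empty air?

Compare the two slices. At z = 6.6: the cube (footprint 25.5×24) is included at this height (area 612.00 mm²); the cylinder at (13, 3.5): section is a regular 32-gon, circumradius r=10.5 (area = (32/2)·10.500²·sin(360°/32) = 344.14 mm²); the 6×14.5 cube at (4.5, 10.5) contributes its full rectangle (area 87.00 mm²); Combining (union): the regions partially overlap — summed areas 1043.14 mm² minus the doubly-counted overlap 324.93 mm² gives 718.21 mm² — area = 718.21 mm²; (rotated 85° about Z; rotation is an isometry so areas/perimeters/island counts are preserved). At z = 13.08: the cube is not intersected at this z (z outside [0, 12.5]); the cylinder at (13, 3.5) is absent (z outside [3, 12]); the cube at (4.5, 10.5) is present — its section is the full 6×14.5 rectangle (area 87.00 mm²); Taking the union: only the 6×14.5 cube at (4.5, 10.5) is present, so the union is just that shape — area = 87.00 mm²; (rotated 85° about Z; rotation is an isometry so areas/perimeters/island counts are preserved). Checking containment: the cross-section at z = 13.08 is a subset of the cross-section at z = 6.6.

entirely on top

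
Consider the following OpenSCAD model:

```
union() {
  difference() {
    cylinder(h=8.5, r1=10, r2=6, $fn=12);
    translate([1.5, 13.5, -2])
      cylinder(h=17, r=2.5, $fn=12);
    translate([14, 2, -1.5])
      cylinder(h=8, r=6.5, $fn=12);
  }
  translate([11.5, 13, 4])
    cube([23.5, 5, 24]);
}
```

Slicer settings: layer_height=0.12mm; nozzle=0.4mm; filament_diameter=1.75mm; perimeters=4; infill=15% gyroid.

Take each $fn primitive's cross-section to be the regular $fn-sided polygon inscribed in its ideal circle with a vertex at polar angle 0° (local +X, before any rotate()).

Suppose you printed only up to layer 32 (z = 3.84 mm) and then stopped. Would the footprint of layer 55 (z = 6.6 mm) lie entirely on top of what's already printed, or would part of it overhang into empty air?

part overhangs

Compare the two slices. At z = 3.84: the cone contributes a regular 12-gon of circumradius 8.193 (interpolated between r1=10 and r2=6 at t=0.452) (area = (12/2)·8.193²·sin(360°/12) = 201.37 mm²); the r=2.5 cylinder at (1.5, 13.5) gives a regular 12-gon of circumradius 2.5 (constant along its height) (area = (12/2)·2.500²·sin(360°/12) = 18.75 mm²); the r=6.5 cylinder at (14, 2) gives a regular 12-gon of circumradius 6.5 (constant along its height) (area = (12/2)·6.500²·sin(360°/12) = 126.75 mm²); Taking the first minus the rest: starting from the cone (201.37 mm²), the r=2.5 cylinder at (1.5, 13.5) misses the remaining region (no effect); the r=6.5 cylinder at (14, 2) partially overlaps it — only the 0.36 mm² overlap (of its 126.75 mm²) is removed, clipping the outline — area = 201.01 mm²; the cube at (11.5, 13) is absent (z outside [4, 28]); Combining (union): only that combined region is present, so the union is just that shape — area = 201.01 mm². At z = 6.6: the cone contributes a regular 12-gon of circumradius 6.894 (interpolated between r1=10 and r2=6 at t=0.776) (area = (12/2)·6.894²·sin(360°/12) = 142.59 mm²); the cylinder at (1.5, 13.5): section is a regular 12-gon, circumradius r=2.5 (area = (12/2)·2.500²·sin(360°/12) = 18.75 mm²); the cylinder at (14, 2) does not reach this height (z outside [-1.5, 6.5]); Taking the first minus the rest: starting from the cone (142.59 mm²), the r=2.5 cylinder at (1.5, 13.5) misses the remaining region (no effect) — area = 142.59 mm²; the cube at (11.5, 13) is present — its section is the full 23.5×5 rectangle (area 117.50 mm²); Taking the union: the 2 present regions are separate (no shared area or edge), so areas and boundary lengths simply add and each stays a separate island — area = 260.09 mm². Checking containment: at z = 6.6 the cross-section extends beyond the z = 3.84 cross-section by about 117.50 mm².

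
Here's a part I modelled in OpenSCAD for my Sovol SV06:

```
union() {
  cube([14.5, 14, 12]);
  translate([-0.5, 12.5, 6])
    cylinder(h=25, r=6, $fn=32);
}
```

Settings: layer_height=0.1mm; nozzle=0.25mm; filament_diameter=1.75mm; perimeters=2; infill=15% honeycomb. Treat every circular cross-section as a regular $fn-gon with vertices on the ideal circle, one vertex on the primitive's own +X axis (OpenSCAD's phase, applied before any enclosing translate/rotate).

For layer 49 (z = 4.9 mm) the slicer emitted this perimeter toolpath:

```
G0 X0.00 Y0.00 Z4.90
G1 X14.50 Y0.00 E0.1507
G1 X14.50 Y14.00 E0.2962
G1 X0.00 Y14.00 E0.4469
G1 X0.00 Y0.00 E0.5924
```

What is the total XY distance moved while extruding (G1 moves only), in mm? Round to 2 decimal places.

Sum the Euclidean lengths of each G1 segment: total = 57.00 mm.

57.00 mm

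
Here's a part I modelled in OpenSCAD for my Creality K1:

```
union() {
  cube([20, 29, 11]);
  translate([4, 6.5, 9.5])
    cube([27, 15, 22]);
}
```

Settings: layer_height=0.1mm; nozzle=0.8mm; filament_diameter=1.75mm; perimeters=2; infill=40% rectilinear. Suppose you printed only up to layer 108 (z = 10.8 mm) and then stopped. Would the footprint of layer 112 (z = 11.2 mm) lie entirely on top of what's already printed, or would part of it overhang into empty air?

Compare the two slices. At z = 10.8: the cube (footprint 20×29) is included at this height (area 580.00 mm²); the 27×15 cube at (4, 6.5) contributes its full rectangle (area 405.00 mm²); Combining (union): the regions partially overlap — summed areas 985.00 mm² minus the doubly-counted overlap 240.00 mm² gives 745.00 mm² — area = 745.00 mm². At z = 11.2: the cube does not reach this height (z outside [0, 11]); the cube at (4, 6.5) is present — its section is the full 27×15 rectangle (area 405.00 mm²); Taking the union: only the 27×15 cube at (4, 6.5) is present, so the union is just that shape — area = 405.00 mm². Checking containment: the cross-section at z = 11.2 is a subset of the cross-section at z = 10.8.

entirely on top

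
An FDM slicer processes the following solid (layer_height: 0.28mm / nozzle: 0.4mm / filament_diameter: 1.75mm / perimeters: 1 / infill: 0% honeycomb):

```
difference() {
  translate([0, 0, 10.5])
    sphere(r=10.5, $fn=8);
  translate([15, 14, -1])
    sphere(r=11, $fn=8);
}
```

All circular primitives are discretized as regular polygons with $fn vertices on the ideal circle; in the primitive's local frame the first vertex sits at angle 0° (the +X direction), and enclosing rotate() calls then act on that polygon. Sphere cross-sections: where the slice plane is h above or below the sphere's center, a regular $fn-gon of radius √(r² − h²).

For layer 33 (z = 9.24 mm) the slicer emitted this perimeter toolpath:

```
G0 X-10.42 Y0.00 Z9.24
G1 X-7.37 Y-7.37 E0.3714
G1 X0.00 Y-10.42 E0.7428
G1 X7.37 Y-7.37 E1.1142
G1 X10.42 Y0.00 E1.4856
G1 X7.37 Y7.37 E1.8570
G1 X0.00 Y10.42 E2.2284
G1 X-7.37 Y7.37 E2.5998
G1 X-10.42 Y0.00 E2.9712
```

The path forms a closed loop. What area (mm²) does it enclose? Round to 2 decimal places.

307.18 mm²

Apply the shoelace formula to the sequence of (X, Y) vertices; enclosed area = 307.18 mm².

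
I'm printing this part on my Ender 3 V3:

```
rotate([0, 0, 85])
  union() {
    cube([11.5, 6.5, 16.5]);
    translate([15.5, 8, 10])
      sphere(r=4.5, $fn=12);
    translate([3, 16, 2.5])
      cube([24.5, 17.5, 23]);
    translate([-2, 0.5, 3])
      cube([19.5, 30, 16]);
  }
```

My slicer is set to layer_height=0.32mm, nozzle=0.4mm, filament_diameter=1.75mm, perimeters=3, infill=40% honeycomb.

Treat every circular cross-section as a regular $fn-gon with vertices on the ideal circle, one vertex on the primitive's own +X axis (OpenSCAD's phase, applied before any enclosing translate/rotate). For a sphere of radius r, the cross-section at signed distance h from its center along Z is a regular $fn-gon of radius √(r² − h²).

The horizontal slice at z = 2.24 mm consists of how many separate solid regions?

1

At z = 2.24 mm: the cube (footprint 11.5×6.5) is included at this height; the sphere at (15.5, 8) does not reach this height (|z−center|=7.760 > r=4.5); the cube at (3, 16) is absent (z outside [2.5, 25.5]); the cube at (-2, 0.5) is not intersected at this z (z outside [3, 19]); Taking the union: only the 11.5×6.5 cube is present, so the union is just that shape — 1 connected region; (rotated 85° about Z; rotation is an isometry so areas/perimeters/island counts are preserved). The result has 1 disconnected region.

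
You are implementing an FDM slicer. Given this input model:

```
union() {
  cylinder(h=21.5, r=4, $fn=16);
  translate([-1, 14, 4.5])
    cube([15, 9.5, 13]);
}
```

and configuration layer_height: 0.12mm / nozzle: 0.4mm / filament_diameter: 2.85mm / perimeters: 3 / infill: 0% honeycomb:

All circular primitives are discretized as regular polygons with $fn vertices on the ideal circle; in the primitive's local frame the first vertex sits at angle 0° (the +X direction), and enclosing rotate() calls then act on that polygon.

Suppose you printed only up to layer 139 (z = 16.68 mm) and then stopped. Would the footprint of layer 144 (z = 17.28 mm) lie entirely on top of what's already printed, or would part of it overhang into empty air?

Compare the two slices. At z = 16.68: the r=4 cylinder contributes a regular 16-gon of circumradius 4 (area = (16/2)·4.000²·sin(360°/16) = 48.98 mm²); the cube at (-1, 14) (footprint 15×9.5) is included at this height (area 142.50 mm²); Combining (union): the 2 present regions are separate (no shared area or edge), so areas and boundary lengths simply add and each stays a separate island — area = 191.48 mm². At z = 17.28: the cylinder: section is a regular 16-gon, circumradius r=4 (area = (16/2)·4.000²·sin(360°/16) = 48.98 mm²); the 15×9.5 cube at (-1, 14) contributes its full rectangle (area 142.50 mm²); Combining (union): the 2 present regions are separate (no shared area or edge), so areas and boundary lengths simply add and each stays a separate island — area = 191.48 mm². Checking containment: the cross-section at z = 17.28 is a subset of the cross-section at z = 16.68.

entirely on top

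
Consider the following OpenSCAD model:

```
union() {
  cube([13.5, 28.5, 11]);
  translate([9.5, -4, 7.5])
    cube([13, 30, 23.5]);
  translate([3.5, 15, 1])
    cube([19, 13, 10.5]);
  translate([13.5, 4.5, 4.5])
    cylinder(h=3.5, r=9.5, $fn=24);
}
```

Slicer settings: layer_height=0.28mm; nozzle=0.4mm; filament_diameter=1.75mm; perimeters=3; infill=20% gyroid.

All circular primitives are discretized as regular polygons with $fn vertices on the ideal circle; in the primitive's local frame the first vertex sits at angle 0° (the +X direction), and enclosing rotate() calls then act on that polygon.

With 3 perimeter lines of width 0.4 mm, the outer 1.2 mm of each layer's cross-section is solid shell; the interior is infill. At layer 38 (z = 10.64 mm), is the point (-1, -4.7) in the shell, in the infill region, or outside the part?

outside

At z = 10.64 mm: the cube is present — its section is the full 13.5×28.5 rectangle; the cube at (9.5, -4) is present — its section is the full 13×30 rectangle; the 19×13 cube at (3.5, 15) contributes its full rectangle; the cylinder at (13.5, 4.5) is not intersected at this z (z outside [4.5, 8]); Merging all regions: the regions partially overlap (shared area 333.00 mm²), so overlapping operands fuse into one piece — 1 connected region. Overall, the cross-section is a single solid region. The nearest boundary edge runs (9.50, 0.00)→(0.00, 0.00); distance from the point to it = 4.81 mm. The point is not inside any of the regions above, so it lies outside the cross-section (4.81 mm from the nearest boundary).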